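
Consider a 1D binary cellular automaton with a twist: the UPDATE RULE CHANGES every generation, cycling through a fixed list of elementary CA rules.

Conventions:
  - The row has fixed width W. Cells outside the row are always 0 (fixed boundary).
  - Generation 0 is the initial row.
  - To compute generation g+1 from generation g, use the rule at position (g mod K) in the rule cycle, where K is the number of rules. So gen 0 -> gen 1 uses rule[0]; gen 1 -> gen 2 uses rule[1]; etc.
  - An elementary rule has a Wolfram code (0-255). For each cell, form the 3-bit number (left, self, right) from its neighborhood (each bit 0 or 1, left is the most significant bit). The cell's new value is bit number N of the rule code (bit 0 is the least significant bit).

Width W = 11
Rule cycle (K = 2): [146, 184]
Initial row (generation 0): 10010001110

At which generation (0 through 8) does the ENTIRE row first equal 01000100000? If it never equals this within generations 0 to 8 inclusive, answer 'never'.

Answer: 8

Derivation:
Gen 0: 10010001110
Gen 1 (rule 146): 01101010101
Gen 2 (rule 184): 01010101010
Gen 3 (rule 146): 10000000001
Gen 4 (rule 184): 01000000000
Gen 5 (rule 146): 10100000000
Gen 6 (rule 184): 01010000000
Gen 7 (rule 146): 10001000000
Gen 8 (rule 184): 01000100000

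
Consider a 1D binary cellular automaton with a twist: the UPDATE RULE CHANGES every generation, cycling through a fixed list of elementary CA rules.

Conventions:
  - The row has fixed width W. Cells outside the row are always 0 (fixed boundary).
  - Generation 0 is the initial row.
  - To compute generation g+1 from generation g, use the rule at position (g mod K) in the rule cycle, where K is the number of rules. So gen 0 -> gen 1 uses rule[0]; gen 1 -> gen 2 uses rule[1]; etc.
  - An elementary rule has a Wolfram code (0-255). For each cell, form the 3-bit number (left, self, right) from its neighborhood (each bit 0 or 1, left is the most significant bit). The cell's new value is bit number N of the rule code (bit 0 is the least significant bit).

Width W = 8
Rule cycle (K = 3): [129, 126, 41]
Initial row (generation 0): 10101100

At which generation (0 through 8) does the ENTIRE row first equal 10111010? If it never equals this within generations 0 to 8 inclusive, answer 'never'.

Gen 0: 10101100
Gen 1 (rule 129): 00000001
Gen 2 (rule 126): 00000011
Gen 3 (rule 41): 11111010
Gen 4 (rule 129): 01110000
Gen 5 (rule 126): 11011000
Gen 6 (rule 41): 10110011
Gen 7 (rule 129): 00000000
Gen 8 (rule 126): 00000000

Answer: never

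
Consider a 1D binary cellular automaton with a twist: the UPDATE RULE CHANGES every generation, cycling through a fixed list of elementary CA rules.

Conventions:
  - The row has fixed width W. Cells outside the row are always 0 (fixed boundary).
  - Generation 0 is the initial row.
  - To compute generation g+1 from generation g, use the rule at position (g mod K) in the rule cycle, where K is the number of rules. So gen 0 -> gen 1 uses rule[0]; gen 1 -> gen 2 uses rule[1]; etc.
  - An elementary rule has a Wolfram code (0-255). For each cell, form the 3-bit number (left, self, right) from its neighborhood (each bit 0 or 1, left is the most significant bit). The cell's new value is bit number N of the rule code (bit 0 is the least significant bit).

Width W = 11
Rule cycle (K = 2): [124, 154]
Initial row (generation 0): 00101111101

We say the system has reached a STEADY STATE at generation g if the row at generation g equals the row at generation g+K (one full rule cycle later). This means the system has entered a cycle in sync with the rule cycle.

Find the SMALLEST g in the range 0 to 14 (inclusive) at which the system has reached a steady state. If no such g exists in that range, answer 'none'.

Answer: 14

Derivation:
Gen 0: 00101111101
Gen 1 (rule 124): 00111000111
Gen 2 (rule 154): 01110101110
Gen 3 (rule 124): 01011111011
Gen 4 (rule 154): 10011110010
Gen 5 (rule 124): 11010011011
Gen 6 (rule 154): 10001110010
Gen 7 (rule 124): 11001011011
Gen 8 (rule 154): 10110010010
Gen 9 (rule 124): 11111011011
Gen 10 (rule 154): 11110010010
Gen 11 (rule 124): 10011011011
Gen 12 (rule 154): 01110010010
Gen 13 (rule 124): 01011011011
Gen 14 (rule 154): 10010010010
Gen 15 (rule 124): 11011011011
Gen 16 (rule 154): 10010010010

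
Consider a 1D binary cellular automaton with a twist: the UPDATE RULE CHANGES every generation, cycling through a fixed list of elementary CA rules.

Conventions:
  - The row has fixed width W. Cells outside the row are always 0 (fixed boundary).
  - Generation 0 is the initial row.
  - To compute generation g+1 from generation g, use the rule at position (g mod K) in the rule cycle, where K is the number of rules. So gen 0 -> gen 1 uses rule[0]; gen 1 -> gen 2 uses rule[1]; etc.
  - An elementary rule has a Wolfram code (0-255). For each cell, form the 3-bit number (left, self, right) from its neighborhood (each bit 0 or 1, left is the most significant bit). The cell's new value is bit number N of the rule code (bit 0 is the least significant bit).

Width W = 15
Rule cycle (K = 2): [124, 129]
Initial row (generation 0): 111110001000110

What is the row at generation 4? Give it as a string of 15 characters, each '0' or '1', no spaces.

Answer: 100001111111000

Derivation:
Gen 0: 111110001000110
Gen 1 (rule 124): 100011001100111
Gen 2 (rule 129): 001000000000010
Gen 3 (rule 124): 001100000000011
Gen 4 (rule 129): 100001111111000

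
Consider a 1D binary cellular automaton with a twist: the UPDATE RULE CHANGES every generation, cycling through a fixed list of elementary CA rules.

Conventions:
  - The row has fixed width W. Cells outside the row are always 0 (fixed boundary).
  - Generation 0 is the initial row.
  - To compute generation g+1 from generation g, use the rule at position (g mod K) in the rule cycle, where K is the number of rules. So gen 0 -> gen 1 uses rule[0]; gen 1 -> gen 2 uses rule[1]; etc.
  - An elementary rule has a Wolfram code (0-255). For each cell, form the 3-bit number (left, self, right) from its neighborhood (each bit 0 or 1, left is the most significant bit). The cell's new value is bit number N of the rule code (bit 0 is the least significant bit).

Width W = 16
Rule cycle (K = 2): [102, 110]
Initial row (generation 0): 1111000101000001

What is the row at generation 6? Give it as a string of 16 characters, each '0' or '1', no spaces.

Gen 0: 1111000101000001
Gen 1 (rule 102): 0001001111000011
Gen 2 (rule 110): 0011011001000111
Gen 3 (rule 102): 0101101011001001
Gen 4 (rule 110): 1111111111011011
Gen 5 (rule 102): 0000000001101101
Gen 6 (rule 110): 0000000011111111

Answer: 0000000011111111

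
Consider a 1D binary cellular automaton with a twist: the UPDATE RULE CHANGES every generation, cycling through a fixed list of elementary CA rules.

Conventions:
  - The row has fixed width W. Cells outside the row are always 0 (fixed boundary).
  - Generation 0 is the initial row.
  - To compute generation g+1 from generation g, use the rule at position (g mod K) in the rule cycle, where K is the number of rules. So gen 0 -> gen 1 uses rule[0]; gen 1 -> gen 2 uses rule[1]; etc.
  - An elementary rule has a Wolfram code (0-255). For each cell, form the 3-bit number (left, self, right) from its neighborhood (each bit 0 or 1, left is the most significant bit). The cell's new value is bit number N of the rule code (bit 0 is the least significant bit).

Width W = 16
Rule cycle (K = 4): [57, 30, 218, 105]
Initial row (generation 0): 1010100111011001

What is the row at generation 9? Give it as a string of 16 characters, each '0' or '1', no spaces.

Gen 0: 1010100111011001
Gen 1 (rule 57): 0101010100110100
Gen 2 (rule 30): 1101010111100110
Gen 3 (rule 218): 1100000111111111
Gen 4 (rule 105): 1101110100000001
Gen 5 (rule 57): 1011001011111100
Gen 6 (rule 30): 1010111010000010
Gen 7 (rule 218): 0000111001000101
Gen 8 (rule 105): 1110101000010010
Gen 9 (rule 57): 1001010111001001

Answer: 1001010111001001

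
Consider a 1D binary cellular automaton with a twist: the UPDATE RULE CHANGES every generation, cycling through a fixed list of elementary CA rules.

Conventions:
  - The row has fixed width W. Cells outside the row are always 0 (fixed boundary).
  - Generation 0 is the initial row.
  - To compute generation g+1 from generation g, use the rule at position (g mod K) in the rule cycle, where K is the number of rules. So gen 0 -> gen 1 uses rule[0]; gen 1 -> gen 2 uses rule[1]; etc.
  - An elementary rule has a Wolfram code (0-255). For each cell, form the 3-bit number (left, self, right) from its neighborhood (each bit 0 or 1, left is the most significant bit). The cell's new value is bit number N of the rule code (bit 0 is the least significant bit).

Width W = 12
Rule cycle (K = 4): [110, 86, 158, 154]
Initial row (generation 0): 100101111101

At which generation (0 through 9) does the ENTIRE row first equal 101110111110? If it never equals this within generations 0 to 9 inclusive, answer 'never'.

Answer: 4

Derivation:
Gen 0: 100101111101
Gen 1 (rule 110): 101111000111
Gen 2 (rule 86): 100001101001
Gen 3 (rule 158): 110011001111
Gen 4 (rule 154): 101110111110
Gen 5 (rule 110): 111011100010
Gen 6 (rule 86): 001000110111
Gen 7 (rule 158): 011101100110
Gen 8 (rule 154): 111001011101
Gen 9 (rule 110): 101011110111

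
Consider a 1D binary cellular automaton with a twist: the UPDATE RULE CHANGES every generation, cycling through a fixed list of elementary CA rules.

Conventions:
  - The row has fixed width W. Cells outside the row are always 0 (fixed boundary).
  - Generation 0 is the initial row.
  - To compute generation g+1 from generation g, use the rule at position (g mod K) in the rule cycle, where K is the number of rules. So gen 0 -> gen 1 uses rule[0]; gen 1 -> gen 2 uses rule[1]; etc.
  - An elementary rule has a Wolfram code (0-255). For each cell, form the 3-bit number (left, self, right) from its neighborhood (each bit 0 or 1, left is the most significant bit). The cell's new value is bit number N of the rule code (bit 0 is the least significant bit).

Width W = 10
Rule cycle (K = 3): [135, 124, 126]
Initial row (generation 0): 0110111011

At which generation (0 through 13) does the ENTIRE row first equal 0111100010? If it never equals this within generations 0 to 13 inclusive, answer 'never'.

Gen 0: 0110111011
Gen 1 (rule 135): 1000010000
Gen 2 (rule 124): 1100011000
Gen 3 (rule 126): 1110111100
Gen 4 (rule 135): 0100011001
Gen 5 (rule 124): 0110011101
Gen 6 (rule 126): 1111110111
Gen 7 (rule 135): 0111100010
Gen 8 (rule 124): 0100110011
Gen 9 (rule 126): 1111111111
Gen 10 (rule 135): 0111111110
Gen 11 (rule 124): 0100000011
Gen 12 (rule 126): 1110000111
Gen 13 (rule 135): 0100111010

Answer: 7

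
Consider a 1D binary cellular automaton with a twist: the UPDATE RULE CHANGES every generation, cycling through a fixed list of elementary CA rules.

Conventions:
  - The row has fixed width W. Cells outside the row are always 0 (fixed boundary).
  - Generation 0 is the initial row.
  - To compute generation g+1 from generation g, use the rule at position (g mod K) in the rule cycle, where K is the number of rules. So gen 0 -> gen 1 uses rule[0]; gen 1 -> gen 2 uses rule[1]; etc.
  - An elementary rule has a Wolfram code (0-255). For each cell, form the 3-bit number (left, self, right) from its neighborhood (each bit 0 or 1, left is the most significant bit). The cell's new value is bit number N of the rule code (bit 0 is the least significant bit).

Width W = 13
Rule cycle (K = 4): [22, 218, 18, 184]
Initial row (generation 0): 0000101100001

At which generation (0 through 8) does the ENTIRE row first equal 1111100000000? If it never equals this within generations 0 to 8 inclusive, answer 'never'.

Answer: 6

Derivation:
Gen 0: 0000101100001
Gen 1 (rule 22): 0001100010011
Gen 2 (rule 218): 0011110101111
Gen 3 (rule 18): 0100000000000
Gen 4 (rule 184): 0010000000000
Gen 5 (rule 22): 0111000000000
Gen 6 (rule 218): 1111100000000
Gen 7 (rule 18): 0000010000000
Gen 8 (rule 184): 0000001000000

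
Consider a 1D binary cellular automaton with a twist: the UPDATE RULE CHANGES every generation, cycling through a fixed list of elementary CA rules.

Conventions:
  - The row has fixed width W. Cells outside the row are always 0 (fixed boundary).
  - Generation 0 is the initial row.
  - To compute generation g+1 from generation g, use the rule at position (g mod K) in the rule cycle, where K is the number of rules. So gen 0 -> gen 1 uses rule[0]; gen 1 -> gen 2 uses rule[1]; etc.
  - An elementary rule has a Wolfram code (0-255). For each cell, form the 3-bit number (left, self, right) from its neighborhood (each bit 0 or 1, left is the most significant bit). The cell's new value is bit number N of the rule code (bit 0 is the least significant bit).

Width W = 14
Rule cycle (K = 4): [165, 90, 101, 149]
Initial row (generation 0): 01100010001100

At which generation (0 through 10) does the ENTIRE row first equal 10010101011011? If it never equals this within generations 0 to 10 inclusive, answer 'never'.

Gen 0: 01100010001100
Gen 1 (rule 165): 00001010100001
Gen 2 (rule 90): 00010000010010
Gen 3 (rule 101): 11010111010010
Gen 4 (rule 149): 00010010011011
Gen 5 (rule 165): 11010010000100
Gen 6 (rule 90): 11001101001010
Gen 7 (rule 101): 01000111001110
Gen 8 (rule 149): 01110010100101
Gen 9 (rule 165): 00100011100111
Gen 10 (rule 90): 01010110111101

Answer: never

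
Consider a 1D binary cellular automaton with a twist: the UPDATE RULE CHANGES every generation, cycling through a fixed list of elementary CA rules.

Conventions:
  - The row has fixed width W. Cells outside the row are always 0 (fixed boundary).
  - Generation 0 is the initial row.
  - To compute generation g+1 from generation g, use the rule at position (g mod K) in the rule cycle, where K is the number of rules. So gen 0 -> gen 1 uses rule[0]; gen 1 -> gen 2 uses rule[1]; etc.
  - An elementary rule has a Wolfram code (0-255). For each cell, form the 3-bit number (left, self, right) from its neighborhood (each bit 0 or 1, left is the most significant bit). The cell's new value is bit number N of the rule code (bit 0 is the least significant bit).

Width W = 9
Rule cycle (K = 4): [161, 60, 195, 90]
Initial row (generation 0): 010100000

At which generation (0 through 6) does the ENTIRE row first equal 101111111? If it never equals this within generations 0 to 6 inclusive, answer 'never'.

Answer: never

Derivation:
Gen 0: 010100000
Gen 1 (rule 161): 001001111
Gen 2 (rule 60): 001101000
Gen 3 (rule 195): 110100011
Gen 4 (rule 90): 110010111
Gen 5 (rule 161): 000001010
Gen 6 (rule 60): 000001111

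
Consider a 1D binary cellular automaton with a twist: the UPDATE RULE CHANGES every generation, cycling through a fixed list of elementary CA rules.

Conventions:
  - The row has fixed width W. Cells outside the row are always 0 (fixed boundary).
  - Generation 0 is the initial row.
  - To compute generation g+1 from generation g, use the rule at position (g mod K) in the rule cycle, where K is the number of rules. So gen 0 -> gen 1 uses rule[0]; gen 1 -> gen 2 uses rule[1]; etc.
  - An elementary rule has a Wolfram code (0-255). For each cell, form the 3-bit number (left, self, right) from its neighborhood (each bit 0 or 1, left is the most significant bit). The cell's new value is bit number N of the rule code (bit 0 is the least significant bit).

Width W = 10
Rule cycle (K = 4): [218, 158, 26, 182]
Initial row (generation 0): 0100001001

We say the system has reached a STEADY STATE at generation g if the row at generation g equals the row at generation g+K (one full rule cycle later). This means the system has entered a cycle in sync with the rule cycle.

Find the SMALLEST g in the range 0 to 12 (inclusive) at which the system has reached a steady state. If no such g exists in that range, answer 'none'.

Gen 0: 0100001001
Gen 1 (rule 218): 1010010110
Gen 2 (rule 158): 1011110101
Gen 3 (rule 26): 0010000000
Gen 4 (rule 182): 0111000000
Gen 5 (rule 218): 1111100000
Gen 6 (rule 158): 1111010000
Gen 7 (rule 26): 1000001000
Gen 8 (rule 182): 1100011100
Gen 9 (rule 218): 1110111110
Gen 10 (rule 158): 1100111101
Gen 11 (rule 26): 1011100000
Gen 12 (rule 182): 1101010000
Gen 13 (rule 218): 1100001000
Gen 14 (rule 158): 1010011100
Gen 15 (rule 26): 0001110010
Gen 16 (rule 182): 0010101111

Answer: none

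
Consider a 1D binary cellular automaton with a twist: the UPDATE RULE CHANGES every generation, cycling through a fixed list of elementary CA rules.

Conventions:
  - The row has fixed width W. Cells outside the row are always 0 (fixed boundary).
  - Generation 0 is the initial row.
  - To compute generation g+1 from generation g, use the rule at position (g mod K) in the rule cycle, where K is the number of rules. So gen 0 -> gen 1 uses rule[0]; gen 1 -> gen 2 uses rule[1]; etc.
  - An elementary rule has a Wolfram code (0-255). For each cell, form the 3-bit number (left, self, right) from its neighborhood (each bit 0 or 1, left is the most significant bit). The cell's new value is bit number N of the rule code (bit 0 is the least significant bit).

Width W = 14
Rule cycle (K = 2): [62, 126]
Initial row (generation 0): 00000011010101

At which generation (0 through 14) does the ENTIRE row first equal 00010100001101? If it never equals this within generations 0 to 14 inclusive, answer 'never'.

Gen 0: 00000011010101
Gen 1 (rule 62): 00000110111111
Gen 2 (rule 126): 00001111100001
Gen 3 (rule 62): 00011000010011
Gen 4 (rule 126): 00111100111111
Gen 5 (rule 62): 01100011100000
Gen 6 (rule 126): 11110110110000
Gen 7 (rule 62): 10001101101000
Gen 8 (rule 126): 11011111111100
Gen 9 (rule 62): 10110000000010
Gen 10 (rule 126): 11111000000111
Gen 11 (rule 62): 10000100001100
Gen 12 (rule 126): 11001110011110
Gen 13 (rule 62): 10111001110001
Gen 14 (rule 126): 11101111011011

Answer: never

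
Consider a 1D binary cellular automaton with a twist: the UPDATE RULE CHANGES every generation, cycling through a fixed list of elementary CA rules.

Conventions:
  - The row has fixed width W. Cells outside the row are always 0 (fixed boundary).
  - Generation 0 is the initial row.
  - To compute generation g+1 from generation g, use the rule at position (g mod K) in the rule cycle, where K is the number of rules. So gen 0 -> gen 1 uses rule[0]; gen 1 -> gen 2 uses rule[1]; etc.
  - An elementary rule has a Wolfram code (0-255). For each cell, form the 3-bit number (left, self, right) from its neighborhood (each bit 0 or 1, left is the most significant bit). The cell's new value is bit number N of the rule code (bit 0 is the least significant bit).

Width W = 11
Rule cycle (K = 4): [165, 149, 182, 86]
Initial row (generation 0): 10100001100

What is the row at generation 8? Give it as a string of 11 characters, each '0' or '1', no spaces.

Answer: 01110010001

Derivation:
Gen 0: 10100001100
Gen 1 (rule 165): 11101100001
Gen 2 (rule 149): 01000011101
Gen 3 (rule 182): 11100101011
Gen 4 (rule 86): 00111101001
Gen 5 (rule 165): 10011011001
Gen 6 (rule 149): 11000000101
Gen 7 (rule 182): 00100001111
Gen 8 (rule 86): 01110010001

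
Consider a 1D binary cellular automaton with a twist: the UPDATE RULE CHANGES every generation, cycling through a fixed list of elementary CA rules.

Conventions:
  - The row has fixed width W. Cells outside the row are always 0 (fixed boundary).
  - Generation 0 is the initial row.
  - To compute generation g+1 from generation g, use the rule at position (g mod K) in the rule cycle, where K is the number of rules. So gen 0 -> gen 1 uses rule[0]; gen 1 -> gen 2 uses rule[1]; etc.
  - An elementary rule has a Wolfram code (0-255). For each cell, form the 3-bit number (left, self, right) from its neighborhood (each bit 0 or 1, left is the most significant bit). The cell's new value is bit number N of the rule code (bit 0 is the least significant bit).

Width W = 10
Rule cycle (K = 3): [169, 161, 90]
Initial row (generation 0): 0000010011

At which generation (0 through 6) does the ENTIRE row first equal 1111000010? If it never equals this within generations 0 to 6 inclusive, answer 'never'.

Gen 0: 0000010011
Gen 1 (rule 169): 1111000010
Gen 2 (rule 161): 0110011000
Gen 3 (rule 90): 1111111100
Gen 4 (rule 169): 1111111001
Gen 5 (rule 161): 0111110000
Gen 6 (rule 90): 1100011000

Answer: 1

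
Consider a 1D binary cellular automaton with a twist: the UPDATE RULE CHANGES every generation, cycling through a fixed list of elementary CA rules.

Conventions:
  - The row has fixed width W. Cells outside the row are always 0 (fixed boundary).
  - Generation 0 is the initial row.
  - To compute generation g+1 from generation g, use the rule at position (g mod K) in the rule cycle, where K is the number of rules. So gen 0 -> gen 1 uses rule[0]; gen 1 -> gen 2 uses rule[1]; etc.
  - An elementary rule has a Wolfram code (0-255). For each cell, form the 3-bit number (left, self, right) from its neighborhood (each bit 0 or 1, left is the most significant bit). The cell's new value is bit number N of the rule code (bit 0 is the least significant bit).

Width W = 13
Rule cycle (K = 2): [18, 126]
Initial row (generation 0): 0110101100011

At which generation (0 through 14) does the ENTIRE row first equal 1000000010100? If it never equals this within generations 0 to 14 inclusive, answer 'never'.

Answer: 1

Derivation:
Gen 0: 0110101100011
Gen 1 (rule 18): 1000000010100
Gen 2 (rule 126): 1100000111110
Gen 3 (rule 18): 0010001000001
Gen 4 (rule 126): 0111011100011
Gen 5 (rule 18): 1000000010100
Gen 6 (rule 126): 1100000111110
Gen 7 (rule 18): 0010001000001
Gen 8 (rule 126): 0111011100011
Gen 9 (rule 18): 1000000010100
Gen 10 (rule 126): 1100000111110
Gen 11 (rule 18): 0010001000001
Gen 12 (rule 126): 0111011100011
Gen 13 (rule 18): 1000000010100
Gen 14 (rule 126): 1100000111110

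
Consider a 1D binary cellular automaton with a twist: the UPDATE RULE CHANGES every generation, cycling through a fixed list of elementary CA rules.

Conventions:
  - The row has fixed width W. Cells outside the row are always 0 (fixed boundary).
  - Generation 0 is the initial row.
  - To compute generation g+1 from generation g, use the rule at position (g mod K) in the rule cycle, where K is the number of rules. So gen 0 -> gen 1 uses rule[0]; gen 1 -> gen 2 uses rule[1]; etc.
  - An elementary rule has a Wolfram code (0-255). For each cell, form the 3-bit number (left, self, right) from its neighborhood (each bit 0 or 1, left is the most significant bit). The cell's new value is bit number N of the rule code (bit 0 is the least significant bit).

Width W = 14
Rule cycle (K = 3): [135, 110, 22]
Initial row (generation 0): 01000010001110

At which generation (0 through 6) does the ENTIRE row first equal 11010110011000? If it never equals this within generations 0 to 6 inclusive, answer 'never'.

Gen 0: 01000010001110
Gen 1 (rule 135): 11011110110100
Gen 2 (rule 110): 11110011111100
Gen 3 (rule 22): 00001100000010
Gen 4 (rule 135): 11110001111110
Gen 5 (rule 110): 10010011000010
Gen 6 (rule 22): 11111100100111

Answer: never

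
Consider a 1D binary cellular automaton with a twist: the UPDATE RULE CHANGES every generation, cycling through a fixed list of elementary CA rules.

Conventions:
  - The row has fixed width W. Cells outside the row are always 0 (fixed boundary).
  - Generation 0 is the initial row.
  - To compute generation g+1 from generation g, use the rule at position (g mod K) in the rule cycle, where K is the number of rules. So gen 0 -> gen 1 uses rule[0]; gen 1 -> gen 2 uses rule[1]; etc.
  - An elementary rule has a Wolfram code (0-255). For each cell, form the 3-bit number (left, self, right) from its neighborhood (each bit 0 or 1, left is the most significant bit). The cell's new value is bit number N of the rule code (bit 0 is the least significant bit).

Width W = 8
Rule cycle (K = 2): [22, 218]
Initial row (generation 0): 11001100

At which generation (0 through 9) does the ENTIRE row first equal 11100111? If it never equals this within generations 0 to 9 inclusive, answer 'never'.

Answer: 5

Derivation:
Gen 0: 11001100
Gen 1 (rule 22): 00110010
Gen 2 (rule 218): 01111101
Gen 3 (rule 22): 10000001
Gen 4 (rule 218): 01000010
Gen 5 (rule 22): 11100111
Gen 6 (rule 218): 11111111
Gen 7 (rule 22): 00000000
Gen 8 (rule 218): 00000000
Gen 9 (rule 22): 00000000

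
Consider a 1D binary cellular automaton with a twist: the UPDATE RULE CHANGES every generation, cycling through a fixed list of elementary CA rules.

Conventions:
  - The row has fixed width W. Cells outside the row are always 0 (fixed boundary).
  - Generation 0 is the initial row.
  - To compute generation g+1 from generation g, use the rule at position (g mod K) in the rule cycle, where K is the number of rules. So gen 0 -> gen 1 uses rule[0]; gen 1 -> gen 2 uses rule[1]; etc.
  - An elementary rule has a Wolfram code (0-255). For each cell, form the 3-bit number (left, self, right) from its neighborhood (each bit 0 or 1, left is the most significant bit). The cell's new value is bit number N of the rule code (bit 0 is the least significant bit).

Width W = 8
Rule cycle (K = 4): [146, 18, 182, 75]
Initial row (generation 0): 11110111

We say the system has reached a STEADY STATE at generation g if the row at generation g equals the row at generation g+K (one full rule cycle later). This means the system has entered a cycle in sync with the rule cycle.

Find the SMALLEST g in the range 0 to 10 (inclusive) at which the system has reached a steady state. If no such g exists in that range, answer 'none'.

Answer: 3

Derivation:
Gen 0: 11110111
Gen 1 (rule 146): 01100010
Gen 2 (rule 18): 10010101
Gen 3 (rule 182): 11111111
Gen 4 (rule 75): 10000001
Gen 5 (rule 146): 01000010
Gen 6 (rule 18): 10100101
Gen 7 (rule 182): 11111111
Gen 8 (rule 75): 10000001
Gen 9 (rule 146): 01000010
Gen 10 (rule 18): 10100101
Gen 11 (rule 182): 11111111
Gen 12 (rule 75): 10000001
Gen 13 (rule 146): 01000010
Gen 14 (rule 18): 10100101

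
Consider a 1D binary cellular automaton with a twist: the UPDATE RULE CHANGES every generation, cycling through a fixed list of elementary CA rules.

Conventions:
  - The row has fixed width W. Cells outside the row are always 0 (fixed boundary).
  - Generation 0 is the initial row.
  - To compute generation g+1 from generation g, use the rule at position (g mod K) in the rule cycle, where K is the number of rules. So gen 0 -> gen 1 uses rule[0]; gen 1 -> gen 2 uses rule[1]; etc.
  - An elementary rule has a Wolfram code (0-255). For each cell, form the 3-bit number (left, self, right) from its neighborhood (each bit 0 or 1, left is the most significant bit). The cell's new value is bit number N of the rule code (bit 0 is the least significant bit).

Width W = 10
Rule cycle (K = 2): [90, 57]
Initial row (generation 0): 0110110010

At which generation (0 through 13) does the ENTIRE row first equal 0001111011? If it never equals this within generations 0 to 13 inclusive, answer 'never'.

Gen 0: 0110110010
Gen 1 (rule 90): 1110111101
Gen 2 (rule 57): 1001100010
Gen 3 (rule 90): 0111110101
Gen 4 (rule 57): 0100001010
Gen 5 (rule 90): 1010010001
Gen 6 (rule 57): 0101001100
Gen 7 (rule 90): 1000111110
Gen 8 (rule 57): 0110100001
Gen 9 (rule 90): 1110010010
Gen 10 (rule 57): 1001001001
Gen 11 (rule 90): 0110110110
Gen 12 (rule 57): 0101101101
Gen 13 (rule 90): 1001101100

Answer: never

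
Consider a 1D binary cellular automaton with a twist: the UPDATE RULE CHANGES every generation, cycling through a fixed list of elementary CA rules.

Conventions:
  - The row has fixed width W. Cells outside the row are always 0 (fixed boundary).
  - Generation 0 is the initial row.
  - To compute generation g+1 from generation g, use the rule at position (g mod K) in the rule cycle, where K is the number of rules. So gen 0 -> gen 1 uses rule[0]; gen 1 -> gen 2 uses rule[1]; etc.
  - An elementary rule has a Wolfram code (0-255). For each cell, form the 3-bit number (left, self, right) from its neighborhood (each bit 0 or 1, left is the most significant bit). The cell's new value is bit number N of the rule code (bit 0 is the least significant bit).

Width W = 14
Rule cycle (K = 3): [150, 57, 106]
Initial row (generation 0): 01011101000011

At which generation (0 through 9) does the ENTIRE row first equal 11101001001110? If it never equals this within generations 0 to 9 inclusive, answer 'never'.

Gen 0: 01011101000011
Gen 1 (rule 150): 11001001100100
Gen 2 (rule 57): 10100101010011
Gen 3 (rule 106): 01001010100111
Gen 4 (rule 150): 11111010111010
Gen 5 (rule 57): 10000101100101
Gen 6 (rule 106): 00001011101010
Gen 7 (rule 150): 00011001001011
Gen 8 (rule 57): 11010100100110
Gen 9 (rule 106): 11101001001110

Answer: 9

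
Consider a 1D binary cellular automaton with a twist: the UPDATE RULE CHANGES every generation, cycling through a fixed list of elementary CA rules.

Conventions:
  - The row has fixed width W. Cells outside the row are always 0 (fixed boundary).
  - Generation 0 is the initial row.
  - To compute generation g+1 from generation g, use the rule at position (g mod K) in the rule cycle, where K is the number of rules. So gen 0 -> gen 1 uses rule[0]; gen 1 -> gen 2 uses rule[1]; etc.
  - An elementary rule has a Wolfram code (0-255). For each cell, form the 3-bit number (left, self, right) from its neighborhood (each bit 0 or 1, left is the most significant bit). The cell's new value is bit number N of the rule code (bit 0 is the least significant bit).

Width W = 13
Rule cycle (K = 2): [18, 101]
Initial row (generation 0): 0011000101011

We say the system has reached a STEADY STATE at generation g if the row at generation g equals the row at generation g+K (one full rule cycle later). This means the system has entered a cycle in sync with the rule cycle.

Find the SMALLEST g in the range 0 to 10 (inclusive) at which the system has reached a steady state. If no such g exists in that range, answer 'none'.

Answer: 5

Derivation:
Gen 0: 0011000101011
Gen 1 (rule 18): 0100101000000
Gen 2 (rule 101): 0100111011111
Gen 3 (rule 18): 1011000000000
Gen 4 (rule 101): 1101011111111
Gen 5 (rule 18): 0000000000000
Gen 6 (rule 101): 1111111111111
Gen 7 (rule 18): 0000000000000
Gen 8 (rule 101): 1111111111111
Gen 9 (rule 18): 0000000000000
Gen 10 (rule 101): 1111111111111
Gen 11 (rule 18): 0000000000000
Gen 12 (rule 101): 1111111111111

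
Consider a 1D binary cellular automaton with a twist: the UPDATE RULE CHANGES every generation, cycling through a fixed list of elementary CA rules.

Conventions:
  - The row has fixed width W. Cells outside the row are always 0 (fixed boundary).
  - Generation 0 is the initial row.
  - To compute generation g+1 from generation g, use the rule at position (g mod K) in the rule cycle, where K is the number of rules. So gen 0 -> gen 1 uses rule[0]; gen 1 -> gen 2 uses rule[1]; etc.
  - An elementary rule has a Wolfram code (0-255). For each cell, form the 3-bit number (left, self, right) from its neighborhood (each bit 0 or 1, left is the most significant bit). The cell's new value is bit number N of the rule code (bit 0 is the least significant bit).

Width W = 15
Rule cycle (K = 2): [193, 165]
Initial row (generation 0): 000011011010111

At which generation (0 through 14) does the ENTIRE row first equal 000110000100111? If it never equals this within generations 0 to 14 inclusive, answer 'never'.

Gen 0: 000011011010111
Gen 1 (rule 193): 111001001000011
Gen 2 (rule 165): 010001001011000
Gen 3 (rule 193): 000100000001011
Gen 4 (rule 165): 110101111101100
Gen 5 (rule 193): 010000111100101
Gen 6 (rule 165): 010110011000111
Gen 7 (rule 193): 000010001010011
Gen 8 (rule 165): 111010101110000
Gen 9 (rule 193): 011000000110111
Gen 10 (rule 165): 000011110001010
Gen 11 (rule 193): 111001110100000
Gen 12 (rule 165): 010000101101111
Gen 13 (rule 193): 000110000100111
Gen 14 (rule 165): 110000110100010

Answer: 13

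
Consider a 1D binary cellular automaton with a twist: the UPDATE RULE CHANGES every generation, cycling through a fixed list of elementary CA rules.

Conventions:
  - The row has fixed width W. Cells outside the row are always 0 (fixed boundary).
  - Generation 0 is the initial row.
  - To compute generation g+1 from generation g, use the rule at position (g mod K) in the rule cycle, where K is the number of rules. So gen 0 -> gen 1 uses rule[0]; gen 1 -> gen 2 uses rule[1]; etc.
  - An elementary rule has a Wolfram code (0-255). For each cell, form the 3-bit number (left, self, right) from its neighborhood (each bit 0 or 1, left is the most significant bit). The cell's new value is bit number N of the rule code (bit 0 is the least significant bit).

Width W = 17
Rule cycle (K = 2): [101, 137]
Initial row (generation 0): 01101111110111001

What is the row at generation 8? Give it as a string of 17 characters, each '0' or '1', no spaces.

Answer: 10011001001100010

Derivation:
Gen 0: 01101111110111001
Gen 1 (rule 101): 00110000011001001
Gen 2 (rule 137): 10100111010000000
Gen 3 (rule 101): 11100001110111111
Gen 4 (rule 137): 11001101100111110
Gen 5 (rule 101): 01000110100000010
Gen 6 (rule 137): 00010100001111000
Gen 7 (rule 101): 11011101100001011
Gen 8 (rule 137): 10011001001100010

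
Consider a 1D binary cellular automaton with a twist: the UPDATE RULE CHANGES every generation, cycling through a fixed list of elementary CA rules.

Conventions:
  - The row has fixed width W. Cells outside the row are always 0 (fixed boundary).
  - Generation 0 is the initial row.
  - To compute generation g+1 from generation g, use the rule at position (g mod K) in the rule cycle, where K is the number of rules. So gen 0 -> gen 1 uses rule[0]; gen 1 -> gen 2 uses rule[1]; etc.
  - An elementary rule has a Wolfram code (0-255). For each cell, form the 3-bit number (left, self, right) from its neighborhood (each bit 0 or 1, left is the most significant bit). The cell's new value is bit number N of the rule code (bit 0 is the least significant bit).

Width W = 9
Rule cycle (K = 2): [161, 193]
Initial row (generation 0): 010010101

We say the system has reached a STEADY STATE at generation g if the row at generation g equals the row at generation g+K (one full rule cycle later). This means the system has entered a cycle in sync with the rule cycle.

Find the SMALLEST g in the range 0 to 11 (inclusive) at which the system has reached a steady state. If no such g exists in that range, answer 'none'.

Gen 0: 010010101
Gen 1 (rule 161): 000001010
Gen 2 (rule 193): 111100000
Gen 3 (rule 161): 011001111
Gen 4 (rule 193): 001000111
Gen 5 (rule 161): 100010010
Gen 6 (rule 193): 001000000
Gen 7 (rule 161): 100011111
Gen 8 (rule 193): 001001111
Gen 9 (rule 161): 100000110
Gen 10 (rule 193): 001110010
Gen 11 (rule 161): 100100000
Gen 12 (rule 193): 000001111
Gen 13 (rule 161): 111100110

Answer: none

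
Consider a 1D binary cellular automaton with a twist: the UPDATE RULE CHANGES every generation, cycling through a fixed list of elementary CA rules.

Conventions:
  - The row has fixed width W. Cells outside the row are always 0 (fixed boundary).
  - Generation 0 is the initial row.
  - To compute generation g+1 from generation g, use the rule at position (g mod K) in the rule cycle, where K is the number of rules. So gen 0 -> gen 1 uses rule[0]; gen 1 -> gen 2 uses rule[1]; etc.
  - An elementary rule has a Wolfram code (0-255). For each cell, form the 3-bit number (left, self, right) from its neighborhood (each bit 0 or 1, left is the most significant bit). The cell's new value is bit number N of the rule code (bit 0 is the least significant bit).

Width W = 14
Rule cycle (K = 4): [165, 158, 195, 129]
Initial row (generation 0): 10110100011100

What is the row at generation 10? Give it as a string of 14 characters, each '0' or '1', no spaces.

Gen 0: 10110100011100
Gen 1 (rule 165): 11001101001001
Gen 2 (rule 158): 10111001111111
Gen 3 (rule 195): 00011010111111
Gen 4 (rule 129): 11000000011110
Gen 5 (rule 165): 00011111001100
Gen 6 (rule 158): 00111110111010
Gen 7 (rule 195): 11011110011000
Gen 8 (rule 129): 00001100000011
Gen 9 (rule 165): 11100001111000
Gen 10 (rule 158): 11010011110100

Answer: 11010011110100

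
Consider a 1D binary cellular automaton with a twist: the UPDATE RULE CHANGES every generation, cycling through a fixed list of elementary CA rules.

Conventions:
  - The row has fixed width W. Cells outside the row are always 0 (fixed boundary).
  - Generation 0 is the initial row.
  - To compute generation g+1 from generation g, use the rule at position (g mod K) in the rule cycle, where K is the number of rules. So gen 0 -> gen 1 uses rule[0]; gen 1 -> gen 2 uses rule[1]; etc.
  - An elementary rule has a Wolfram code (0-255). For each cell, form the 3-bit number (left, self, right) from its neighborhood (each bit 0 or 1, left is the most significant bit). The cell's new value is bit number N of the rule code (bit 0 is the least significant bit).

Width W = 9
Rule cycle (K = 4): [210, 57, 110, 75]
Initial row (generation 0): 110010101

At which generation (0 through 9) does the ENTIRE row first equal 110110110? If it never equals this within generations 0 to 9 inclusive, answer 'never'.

Gen 0: 110010101
Gen 1 (rule 210): 011100000
Gen 2 (rule 57): 010011111
Gen 3 (rule 110): 110110001
Gen 4 (rule 75): 110110110
Gen 5 (rule 210): 010010011
Gen 6 (rule 57): 001001010
Gen 7 (rule 110): 011011110
Gen 8 (rule 75): 111010010
Gen 9 (rule 210): 011001101

Answer: 4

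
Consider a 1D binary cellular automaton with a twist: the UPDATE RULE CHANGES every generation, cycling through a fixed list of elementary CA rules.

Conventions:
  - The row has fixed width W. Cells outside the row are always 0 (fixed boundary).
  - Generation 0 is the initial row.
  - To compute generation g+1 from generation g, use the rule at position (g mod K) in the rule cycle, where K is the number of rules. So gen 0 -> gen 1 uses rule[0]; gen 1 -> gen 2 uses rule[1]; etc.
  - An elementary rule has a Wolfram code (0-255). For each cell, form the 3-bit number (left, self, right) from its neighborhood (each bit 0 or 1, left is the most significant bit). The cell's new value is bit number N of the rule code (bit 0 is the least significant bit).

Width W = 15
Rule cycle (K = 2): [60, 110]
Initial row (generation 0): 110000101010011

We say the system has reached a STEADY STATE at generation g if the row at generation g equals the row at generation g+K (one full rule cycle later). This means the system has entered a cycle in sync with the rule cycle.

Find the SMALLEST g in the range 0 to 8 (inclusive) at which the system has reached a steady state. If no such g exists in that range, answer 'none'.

Gen 0: 110000101010011
Gen 1 (rule 60): 101000111111010
Gen 2 (rule 110): 111001100001110
Gen 3 (rule 60): 100101010001001
Gen 4 (rule 110): 101111110011011
Gen 5 (rule 60): 111000001010110
Gen 6 (rule 110): 101000011111110
Gen 7 (rule 60): 111100010000001
Gen 8 (rule 110): 100100110000011
Gen 9 (rule 60): 110110101000010
Gen 10 (rule 110): 111111111000110

Answer: none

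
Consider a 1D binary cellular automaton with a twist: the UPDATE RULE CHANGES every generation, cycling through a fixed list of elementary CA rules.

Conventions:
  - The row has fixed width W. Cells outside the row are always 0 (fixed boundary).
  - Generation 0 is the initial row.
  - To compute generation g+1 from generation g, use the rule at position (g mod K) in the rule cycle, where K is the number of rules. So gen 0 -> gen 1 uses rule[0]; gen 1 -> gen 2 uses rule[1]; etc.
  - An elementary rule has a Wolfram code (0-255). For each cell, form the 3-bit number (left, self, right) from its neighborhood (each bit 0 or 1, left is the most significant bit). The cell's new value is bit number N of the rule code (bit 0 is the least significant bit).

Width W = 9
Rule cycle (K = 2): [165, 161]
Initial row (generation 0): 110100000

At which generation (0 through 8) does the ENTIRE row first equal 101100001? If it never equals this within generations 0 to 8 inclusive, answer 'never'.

Answer: never

Derivation:
Gen 0: 110100000
Gen 1 (rule 165): 001101111
Gen 2 (rule 161): 100010110
Gen 3 (rule 165): 101011000
Gen 4 (rule 161): 010100011
Gen 5 (rule 165): 011101000
Gen 6 (rule 161): 001010011
Gen 7 (rule 165): 101110000
Gen 8 (rule 161): 010100111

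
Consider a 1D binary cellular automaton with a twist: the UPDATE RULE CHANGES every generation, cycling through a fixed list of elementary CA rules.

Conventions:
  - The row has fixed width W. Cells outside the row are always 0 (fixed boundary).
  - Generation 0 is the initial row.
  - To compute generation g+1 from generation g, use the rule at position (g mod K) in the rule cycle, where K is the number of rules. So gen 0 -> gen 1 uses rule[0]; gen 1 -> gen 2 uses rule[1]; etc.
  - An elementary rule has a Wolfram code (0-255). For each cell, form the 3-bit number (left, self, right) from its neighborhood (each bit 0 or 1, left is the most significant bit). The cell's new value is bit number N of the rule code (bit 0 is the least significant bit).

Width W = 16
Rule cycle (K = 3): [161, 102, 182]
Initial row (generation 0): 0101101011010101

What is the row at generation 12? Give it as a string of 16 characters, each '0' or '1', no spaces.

Answer: 0001010100010101

Derivation:
Gen 0: 0101101011010101
Gen 1 (rule 161): 0010010100101010
Gen 2 (rule 102): 0110111101111110
Gen 3 (rule 182): 1001011010111101
Gen 4 (rule 161): 0000100101011010
Gen 5 (rule 102): 0001101111101110
Gen 6 (rule 182): 0010010111010101
Gen 7 (rule 161): 1000001010101010
Gen 8 (rule 102): 1000011111111110
Gen 9 (rule 182): 1100101111111101
Gen 10 (rule 161): 0000010111111010
Gen 11 (rule 102): 0000111000001110
Gen 12 (rule 182): 0001010100010101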